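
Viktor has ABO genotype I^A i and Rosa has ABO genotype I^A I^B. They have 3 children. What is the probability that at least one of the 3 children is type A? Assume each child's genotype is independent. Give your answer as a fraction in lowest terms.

7/8

ABO cross I^A i × I^A I^B → 1/2 A, 1/4 B, 1/4 AB.
So P(type A) = 1/2 per child.
P(none) = (1/2)^3 = 1/8; P(at least one) = 1 − 1/8 = 7/8.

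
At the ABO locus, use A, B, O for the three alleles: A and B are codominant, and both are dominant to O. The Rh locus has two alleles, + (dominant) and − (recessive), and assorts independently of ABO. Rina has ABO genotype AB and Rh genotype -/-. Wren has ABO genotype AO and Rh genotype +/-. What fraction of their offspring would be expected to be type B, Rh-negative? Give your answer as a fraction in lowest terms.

1/8

ABO cross AB × AO → offspring phenotypes: 1/2 A, 1/4 B, 1/4 AB.
Rh cross -/- × +/- → 1/2 Rh+, 1/2 Rh-.
Independent loci: P(type B, Rh-negative) = 1/4 × 1/2 = 1/8.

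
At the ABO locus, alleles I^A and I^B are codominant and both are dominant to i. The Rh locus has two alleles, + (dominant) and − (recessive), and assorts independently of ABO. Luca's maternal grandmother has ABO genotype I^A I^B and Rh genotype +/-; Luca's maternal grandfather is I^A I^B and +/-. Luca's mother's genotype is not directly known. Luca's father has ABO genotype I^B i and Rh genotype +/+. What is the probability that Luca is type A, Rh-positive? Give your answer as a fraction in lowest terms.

1/4

Luca's mother's ABO genotype from I^A I^B × I^A I^B: 1/4 I^A I^A, 1/2 I^A I^B, 1/4 I^B I^B.
Crossing each possibility with the father I^B i and summing P(type A): 1/4·1/2 + 1/2·1/4 + 1/4·0 = 1/4.
Similarly for Rh via the mother's Rh distribution: P(Rh+) = 1.
Independent loci: 1/4 × 1 = 1/4.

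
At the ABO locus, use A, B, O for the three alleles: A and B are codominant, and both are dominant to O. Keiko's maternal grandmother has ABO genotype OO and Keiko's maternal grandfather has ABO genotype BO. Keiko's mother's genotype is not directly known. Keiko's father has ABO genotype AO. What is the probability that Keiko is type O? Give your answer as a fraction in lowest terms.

Keiko's mother's ABO genotype from OO × BO: 1/2 BO, 1/2 OO.
Crossing each possibility with the father AO and summing P(type O): 1/2·1/4 + 1/2·1/2 = 3/8.

3/8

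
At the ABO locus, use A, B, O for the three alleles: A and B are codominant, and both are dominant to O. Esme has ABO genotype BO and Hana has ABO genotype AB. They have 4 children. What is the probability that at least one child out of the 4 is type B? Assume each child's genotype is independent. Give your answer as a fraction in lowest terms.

ABO cross BO × AB → 1/4 A, 1/2 B, 1/4 AB.
So P(type B) = 1/2 per child.
P(none) = (1/2)^4 = 1/16; P(at least one) = 1 − 1/16 = 15/16.

15/16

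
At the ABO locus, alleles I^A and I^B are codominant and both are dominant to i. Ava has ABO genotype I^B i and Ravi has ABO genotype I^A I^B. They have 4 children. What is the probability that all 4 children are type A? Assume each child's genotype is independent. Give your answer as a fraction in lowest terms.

1/256

ABO cross I^B i × I^A I^B → 1/4 A, 1/2 B, 1/4 AB.
So P(type A) = 1/4 per child.
All 4 independent: (1/4)^4 = 1/256.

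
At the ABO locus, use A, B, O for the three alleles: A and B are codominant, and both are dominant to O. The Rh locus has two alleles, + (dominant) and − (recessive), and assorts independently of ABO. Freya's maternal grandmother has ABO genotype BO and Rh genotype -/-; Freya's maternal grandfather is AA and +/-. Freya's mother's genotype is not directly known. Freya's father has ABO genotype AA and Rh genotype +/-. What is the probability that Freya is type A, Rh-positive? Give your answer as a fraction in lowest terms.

15/32

Freya's mother's ABO genotype from BO × AA: 1/2 AB, 1/2 AO.
Crossing each possibility with the father AA and summing P(type A): 1/2·1/2 + 1/2·1 = 3/4.
Similarly for Rh via the mother's Rh distribution: P(Rh+) = 5/8.
Independent loci: 3/4 × 5/8 = 15/32.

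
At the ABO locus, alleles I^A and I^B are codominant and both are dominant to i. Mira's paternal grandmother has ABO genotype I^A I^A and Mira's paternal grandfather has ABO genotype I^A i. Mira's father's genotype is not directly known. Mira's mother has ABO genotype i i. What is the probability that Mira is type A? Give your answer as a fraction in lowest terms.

3/4

Mira's father's ABO genotype from I^A I^A × I^A i: 1/2 I^A I^A, 1/2 I^A i.
Crossing each possibility with the mother i i and summing P(type A): 1/2·1 + 1/2·1/2 = 3/4.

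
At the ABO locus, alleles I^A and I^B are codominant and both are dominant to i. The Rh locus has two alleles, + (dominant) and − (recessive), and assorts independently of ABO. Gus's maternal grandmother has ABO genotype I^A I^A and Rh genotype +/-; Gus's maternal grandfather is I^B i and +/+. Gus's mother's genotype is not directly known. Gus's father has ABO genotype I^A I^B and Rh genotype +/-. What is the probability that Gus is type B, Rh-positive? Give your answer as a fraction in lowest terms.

Gus's mother's ABO genotype from I^A I^A × I^B i: 1/2 I^A I^B, 1/2 I^A i.
Crossing each possibility with the father I^A I^B and summing P(type B): 1/2·1/4 + 1/2·1/4 = 1/4.
Similarly for Rh via the mother's Rh distribution: P(Rh+) = 7/8.
Independent loci: 1/4 × 7/8 = 7/32.

7/32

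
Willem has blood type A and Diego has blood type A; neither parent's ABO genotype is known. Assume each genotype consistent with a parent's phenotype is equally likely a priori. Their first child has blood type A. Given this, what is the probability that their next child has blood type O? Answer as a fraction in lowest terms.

Possible genotypes: Willem ∈ {AA, AO}; Diego ∈ {AA, AO}.
Weight each parental genotype pair by prior × P(type-A child):
  AA × AA: posterior weight 4/15; P(next child type O) = 0.
  AA × AO: posterior weight 4/15; P(next child type O) = 0.
  AO × AA: posterior weight 4/15; P(next child type O) = 0.
  AO × AO: posterior weight 1/5; P(next child type O) = 1/4.
Weighted sum = 1/20.

1/20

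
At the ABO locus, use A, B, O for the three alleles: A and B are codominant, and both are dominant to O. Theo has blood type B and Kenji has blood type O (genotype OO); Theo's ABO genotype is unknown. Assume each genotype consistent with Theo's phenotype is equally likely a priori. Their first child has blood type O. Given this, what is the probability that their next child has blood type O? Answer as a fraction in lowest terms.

Possible genotypes: Theo ∈ {BB, BO}; Kenji ∈ {OO}.
Weight each parental genotype pair by prior × P(type-O child):
  BO × OO: posterior weight 1; P(next child type O) = 1/2.
Weighted sum = 1/2.

1/2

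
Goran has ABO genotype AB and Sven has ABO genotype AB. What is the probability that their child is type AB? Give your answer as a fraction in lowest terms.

ABO cross AB × AB → offspring phenotypes: 1/4 A, 1/4 B, 1/2 AB.
So P(type AB) = 1/2.

1/2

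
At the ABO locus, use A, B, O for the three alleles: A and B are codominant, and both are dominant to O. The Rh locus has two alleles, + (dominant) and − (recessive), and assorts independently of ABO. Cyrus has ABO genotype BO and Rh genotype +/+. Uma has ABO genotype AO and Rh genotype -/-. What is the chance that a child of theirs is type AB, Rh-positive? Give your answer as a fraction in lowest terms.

ABO cross BO × AO → offspring phenotypes: 1/4 O, 1/4 A, 1/4 B, 1/4 AB.
Rh cross +/+ × -/- → 1 Rh+.
Independent loci: P(type AB, Rh-positive) = 1/4 × 1 = 1/4.

1/4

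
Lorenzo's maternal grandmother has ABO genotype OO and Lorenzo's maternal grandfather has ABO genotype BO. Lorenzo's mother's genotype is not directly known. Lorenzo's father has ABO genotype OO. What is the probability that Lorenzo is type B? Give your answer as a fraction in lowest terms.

Lorenzo's mother's ABO genotype from OO × BO: 1/2 BO, 1/2 OO.
Crossing each possibility with the father OO and summing P(type B): 1/2·1/2 + 1/2·0 = 1/4.

1/4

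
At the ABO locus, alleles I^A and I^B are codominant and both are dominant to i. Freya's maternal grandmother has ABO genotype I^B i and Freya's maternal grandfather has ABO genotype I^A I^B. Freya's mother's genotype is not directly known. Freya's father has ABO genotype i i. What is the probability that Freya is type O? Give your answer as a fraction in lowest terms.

1/4

Freya's mother's ABO genotype from I^B i × I^A I^B: 1/4 I^A I^B, 1/4 I^A i, 1/4 I^B I^B, 1/4 I^B i.
Crossing each possibility with the father i i and summing P(type O): 1/4·0 + 1/4·1/2 + 1/4·0 + 1/4·1/2 = 1/4.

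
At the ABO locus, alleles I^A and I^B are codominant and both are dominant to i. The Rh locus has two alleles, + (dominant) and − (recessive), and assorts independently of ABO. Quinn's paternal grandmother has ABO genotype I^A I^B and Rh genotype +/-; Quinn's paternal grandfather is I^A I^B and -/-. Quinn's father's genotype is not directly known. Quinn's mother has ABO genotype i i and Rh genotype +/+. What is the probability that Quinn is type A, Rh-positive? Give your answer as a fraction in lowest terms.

1/2

Quinn's father's ABO genotype from I^A I^B × I^A I^B: 1/4 I^A I^A, 1/2 I^A I^B, 1/4 I^B I^B.
Crossing each possibility with the mother i i and summing P(type A): 1/4·1 + 1/2·1/2 + 1/4·0 = 1/2.
Similarly for Rh via the father's Rh distribution: P(Rh+) = 1.
Independent loci: 1/2 × 1 = 1/2.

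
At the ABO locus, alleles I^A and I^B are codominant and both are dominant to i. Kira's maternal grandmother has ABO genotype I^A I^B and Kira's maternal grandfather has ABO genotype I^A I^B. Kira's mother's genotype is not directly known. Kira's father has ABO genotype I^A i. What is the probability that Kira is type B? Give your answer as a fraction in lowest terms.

Kira's mother's ABO genotype from I^A I^B × I^A I^B: 1/4 I^A I^A, 1/2 I^A I^B, 1/4 I^B I^B.
Crossing each possibility with the father I^A i and summing P(type B): 1/4·0 + 1/2·1/4 + 1/4·1/2 = 1/4.

1/4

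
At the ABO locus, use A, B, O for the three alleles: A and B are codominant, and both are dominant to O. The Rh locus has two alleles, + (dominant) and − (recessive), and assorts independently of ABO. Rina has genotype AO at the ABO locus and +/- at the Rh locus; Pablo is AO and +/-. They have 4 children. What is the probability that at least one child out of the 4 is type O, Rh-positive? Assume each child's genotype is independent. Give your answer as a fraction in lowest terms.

ABO cross AO × AO → 1/4 O, 3/4 A.
Rh cross +/- × +/- → 3/4 Rh+, 1/4 Rh-; so P(type O, Rh-positive) = 1/4 × 3/4 = 3/16 per child.
P(none) = (13/16)^4 = 28561/65536; P(at least one) = 1 − 28561/65536 = 36975/65536.

36975/65536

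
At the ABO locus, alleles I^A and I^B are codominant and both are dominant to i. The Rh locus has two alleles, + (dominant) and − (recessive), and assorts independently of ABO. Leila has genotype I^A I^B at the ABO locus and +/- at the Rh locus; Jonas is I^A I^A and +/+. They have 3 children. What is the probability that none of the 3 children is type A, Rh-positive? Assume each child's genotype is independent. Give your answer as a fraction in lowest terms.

1/8

ABO cross I^A I^B × I^A I^A → 1/2 A, 1/2 AB.
Rh cross +/- × +/+ → 1 Rh+; so P(type A, Rh-positive) = 1/2 × 1 = 1/2 per child.
P(not type A, Rh-positive) = 1/2 for one child; (1/2)^3 = 1/8.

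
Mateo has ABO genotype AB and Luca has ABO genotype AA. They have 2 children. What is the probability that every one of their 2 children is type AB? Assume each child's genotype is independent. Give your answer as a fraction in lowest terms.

ABO cross AB × AA → 1/2 A, 1/2 AB.
So P(type AB) = 1/2 per child.
All 2 independent: (1/2)^2 = 1/4.

1/4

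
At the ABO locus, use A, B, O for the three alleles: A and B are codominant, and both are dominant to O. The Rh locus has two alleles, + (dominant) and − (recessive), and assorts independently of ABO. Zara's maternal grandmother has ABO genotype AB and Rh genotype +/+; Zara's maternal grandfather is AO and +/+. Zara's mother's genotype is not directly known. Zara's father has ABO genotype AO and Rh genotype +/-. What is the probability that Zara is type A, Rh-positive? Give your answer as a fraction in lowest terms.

5/8

Zara's mother's ABO genotype from AB × AO: 1/4 AA, 1/4 AB, 1/4 AO, 1/4 BO.
Crossing each possibility with the father AO and summing P(type A): 1/4·1 + 1/4·1/2 + 1/4·3/4 + 1/4·1/4 = 5/8.
Similarly for Rh via the mother's Rh distribution: P(Rh+) = 1.
Independent loci: 5/8 × 1 = 5/8.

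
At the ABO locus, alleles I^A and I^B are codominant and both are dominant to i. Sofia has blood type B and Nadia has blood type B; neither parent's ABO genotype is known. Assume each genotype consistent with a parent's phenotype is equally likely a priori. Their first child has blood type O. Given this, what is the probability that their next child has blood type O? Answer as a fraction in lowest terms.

1/4

Possible genotypes: Sofia ∈ {I^B I^B, I^B i}; Nadia ∈ {I^B I^B, I^B i}.
Weight each parental genotype pair by prior × P(type-O child):
  I^B i × I^B i: posterior weight 1; P(next child type O) = 1/4.
Weighted sum = 1/4.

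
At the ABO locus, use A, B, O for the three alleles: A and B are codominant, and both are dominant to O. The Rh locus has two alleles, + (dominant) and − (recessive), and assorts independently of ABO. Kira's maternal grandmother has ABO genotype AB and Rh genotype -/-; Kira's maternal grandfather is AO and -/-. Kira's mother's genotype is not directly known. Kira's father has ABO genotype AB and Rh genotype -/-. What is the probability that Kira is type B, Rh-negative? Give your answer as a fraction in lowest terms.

Kira's mother's ABO genotype from AB × AO: 1/4 AA, 1/4 AB, 1/4 AO, 1/4 BO.
Crossing each possibility with the father AB and summing P(type B): 1/4·0 + 1/4·1/4 + 1/4·1/4 + 1/4·1/2 = 1/4.
Similarly for Rh via the mother's Rh distribution: P(Rh-) = 1.
Independent loci: 1/4 × 1 = 1/4.

1/4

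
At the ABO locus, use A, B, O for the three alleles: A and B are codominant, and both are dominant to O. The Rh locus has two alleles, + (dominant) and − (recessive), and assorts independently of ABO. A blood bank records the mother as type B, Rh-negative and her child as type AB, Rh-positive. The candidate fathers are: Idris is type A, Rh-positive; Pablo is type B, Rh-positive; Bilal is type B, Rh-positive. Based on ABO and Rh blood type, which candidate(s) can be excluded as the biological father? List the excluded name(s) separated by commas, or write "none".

A candidate is excluded only if no genotype consistent with his phenotype could produce a type AB, Rh-positive child with a type B, Rh-negative mother.
Pablo (type B, Rh+): no genotype consistent with that phenotype can produce a type-AB Rh+ child with a type-B mother.
Bilal (type B, Rh+): no genotype consistent with that phenotype can produce a type-AB Rh+ child with a type-B mother.

Pablo, Bilal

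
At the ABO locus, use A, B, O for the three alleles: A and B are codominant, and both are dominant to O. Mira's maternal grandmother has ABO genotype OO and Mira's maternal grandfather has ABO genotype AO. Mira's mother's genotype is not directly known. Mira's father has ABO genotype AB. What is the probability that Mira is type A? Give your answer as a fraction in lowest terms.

1/2

Mira's mother's ABO genotype from OO × AO: 1/2 AO, 1/2 OO.
Crossing each possibility with the father AB and summing P(type A): 1/2·1/2 + 1/2·1/2 = 1/2.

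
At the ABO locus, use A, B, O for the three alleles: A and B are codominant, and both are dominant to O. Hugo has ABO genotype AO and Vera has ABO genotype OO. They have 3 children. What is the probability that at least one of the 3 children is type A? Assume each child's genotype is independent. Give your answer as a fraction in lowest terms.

7/8

ABO cross AO × OO → 1/2 O, 1/2 A.
So P(type A) = 1/2 per child.
P(none) = (1/2)^3 = 1/8; P(at least one) = 1 − 1/8 = 7/8.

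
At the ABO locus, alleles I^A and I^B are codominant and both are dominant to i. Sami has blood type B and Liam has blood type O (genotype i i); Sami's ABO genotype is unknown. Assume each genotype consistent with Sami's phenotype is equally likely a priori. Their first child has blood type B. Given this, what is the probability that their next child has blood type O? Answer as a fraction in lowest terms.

Possible genotypes: Sami ∈ {I^B I^B, I^B i}; Liam ∈ {i i}.
Weight each parental genotype pair by prior × P(type-B child):
  I^B I^B × i i: posterior weight 2/3; P(next child type O) = 0.
  I^B i × i i: posterior weight 1/3; P(next child type O) = 1/2.
Weighted sum = 1/6.

1/6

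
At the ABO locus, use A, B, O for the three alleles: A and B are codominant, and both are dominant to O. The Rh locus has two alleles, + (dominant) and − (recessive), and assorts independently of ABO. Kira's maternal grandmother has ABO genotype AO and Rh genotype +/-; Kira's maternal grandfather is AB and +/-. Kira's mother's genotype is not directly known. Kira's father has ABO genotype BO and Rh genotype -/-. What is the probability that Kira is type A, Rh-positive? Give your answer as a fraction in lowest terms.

1/8

Kira's mother's ABO genotype from AO × AB: 1/4 AA, 1/4 AB, 1/4 AO, 1/4 BO.
Crossing each possibility with the father BO and summing P(type A): 1/4·1/2 + 1/4·1/4 + 1/4·1/4 + 1/4·0 = 1/4.
Similarly for Rh via the mother's Rh distribution: P(Rh+) = 1/2.
Independent loci: 1/4 × 1/2 = 1/8.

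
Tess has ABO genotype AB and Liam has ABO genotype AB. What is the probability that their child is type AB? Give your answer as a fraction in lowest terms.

ABO cross AB × AB → offspring phenotypes: 1/4 A, 1/4 B, 1/2 AB.
So P(type AB) = 1/2.

1/2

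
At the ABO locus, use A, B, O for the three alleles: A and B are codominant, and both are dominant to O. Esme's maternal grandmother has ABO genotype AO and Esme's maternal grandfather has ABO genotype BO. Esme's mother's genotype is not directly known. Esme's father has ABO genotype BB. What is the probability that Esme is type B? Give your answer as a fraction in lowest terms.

Esme's mother's ABO genotype from AO × BO: 1/4 AB, 1/4 AO, 1/4 BO, 1/4 OO.
Crossing each possibility with the father BB and summing P(type B): 1/4·1/2 + 1/4·1/2 + 1/4·1 + 1/4·1 = 3/4.

3/4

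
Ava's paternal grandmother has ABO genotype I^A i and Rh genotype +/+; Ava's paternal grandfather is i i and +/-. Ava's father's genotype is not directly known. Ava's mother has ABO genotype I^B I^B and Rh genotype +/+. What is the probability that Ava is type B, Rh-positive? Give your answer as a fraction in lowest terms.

3/4

Ava's father's ABO genotype from I^A i × i i: 1/2 I^A i, 1/2 i i.
Crossing each possibility with the mother I^B I^B and summing P(type B): 1/2·1/2 + 1/2·1 = 3/4.
Similarly for Rh via the father's Rh distribution: P(Rh+) = 1.
Independent loci: 3/4 × 1 = 3/4.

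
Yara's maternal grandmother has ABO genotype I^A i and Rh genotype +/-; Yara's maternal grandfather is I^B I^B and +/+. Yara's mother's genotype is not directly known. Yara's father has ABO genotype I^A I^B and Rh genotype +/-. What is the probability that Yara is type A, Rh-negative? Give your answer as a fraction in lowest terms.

Yara's mother's ABO genotype from I^A i × I^B I^B: 1/2 I^A I^B, 1/2 I^B i.
Crossing each possibility with the father I^A I^B and summing P(type A): 1/2·1/4 + 1/2·1/4 = 1/4.
Similarly for Rh via the mother's Rh distribution: P(Rh-) = 1/8.
Independent loci: 1/4 × 1/8 = 1/32.

1/32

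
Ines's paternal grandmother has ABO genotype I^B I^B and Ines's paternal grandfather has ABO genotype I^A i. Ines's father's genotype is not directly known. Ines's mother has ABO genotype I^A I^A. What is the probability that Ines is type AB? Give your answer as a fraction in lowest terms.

Ines's father's ABO genotype from I^B I^B × I^A i: 1/2 I^A I^B, 1/2 I^B i.
Crossing each possibility with the mother I^A I^A and summing P(type AB): 1/2·1/2 + 1/2·1/2 = 1/2.

1/2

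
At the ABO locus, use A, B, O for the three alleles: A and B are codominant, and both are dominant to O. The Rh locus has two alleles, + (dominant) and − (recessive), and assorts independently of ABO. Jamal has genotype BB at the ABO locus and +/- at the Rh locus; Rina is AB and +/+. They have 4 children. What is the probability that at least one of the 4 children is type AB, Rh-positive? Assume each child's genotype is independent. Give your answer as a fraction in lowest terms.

15/16

ABO cross BB × AB → 1/2 B, 1/2 AB.
Rh cross +/- × +/+ → 1 Rh+; so P(type AB, Rh-positive) = 1/2 × 1 = 1/2 per child.
P(none) = (1/2)^4 = 1/16; P(at least one) = 1 − 1/16 = 15/16.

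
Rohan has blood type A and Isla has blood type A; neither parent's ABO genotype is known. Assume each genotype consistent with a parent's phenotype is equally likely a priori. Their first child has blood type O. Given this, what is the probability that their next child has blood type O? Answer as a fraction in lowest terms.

1/4

Possible genotypes: Rohan ∈ {I^A I^A, I^A i}; Isla ∈ {I^A I^A, I^A i}.
Weight each parental genotype pair by prior × P(type-O child):
  I^A i × I^A i: posterior weight 1; P(next child type O) = 1/4.
Weighted sum = 1/4.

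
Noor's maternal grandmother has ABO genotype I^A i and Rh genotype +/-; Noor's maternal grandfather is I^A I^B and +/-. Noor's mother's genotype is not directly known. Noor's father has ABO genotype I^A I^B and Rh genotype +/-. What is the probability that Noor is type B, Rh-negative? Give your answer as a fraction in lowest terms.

Noor's mother's ABO genotype from I^A i × I^A I^B: 1/4 I^A I^A, 1/4 I^A I^B, 1/4 I^A i, 1/4 I^B i.
Crossing each possibility with the father I^A I^B and summing P(type B): 1/4·0 + 1/4·1/4 + 1/4·1/4 + 1/4·1/2 = 1/4.
Similarly for Rh via the mother's Rh distribution: P(Rh-) = 1/4.
Independent loci: 1/4 × 1/4 = 1/16.

1/16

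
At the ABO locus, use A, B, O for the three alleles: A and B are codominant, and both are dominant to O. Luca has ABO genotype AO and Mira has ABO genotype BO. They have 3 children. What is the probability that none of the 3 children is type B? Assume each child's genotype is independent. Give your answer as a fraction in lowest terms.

ABO cross AO × BO → 1/4 O, 1/4 A, 1/4 B, 1/4 AB.
So P(type B) = 1/4 per child.
P(not type B) = 3/4 for one child; (3/4)^3 = 27/64.

27/64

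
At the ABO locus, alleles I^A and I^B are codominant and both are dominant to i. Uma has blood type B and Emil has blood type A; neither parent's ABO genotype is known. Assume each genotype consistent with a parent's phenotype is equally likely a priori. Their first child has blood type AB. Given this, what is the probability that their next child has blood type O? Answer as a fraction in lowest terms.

1/36

Possible genotypes: Uma ∈ {I^B I^B, I^B i}; Emil ∈ {I^A I^A, I^A i}.
Weight each parental genotype pair by prior × P(type-AB child):
  I^B I^B × I^A I^A: posterior weight 4/9; P(next child type O) = 0.
  I^B I^B × I^A i: posterior weight 2/9; P(next child type O) = 0.
  I^B i × I^A I^A: posterior weight 2/9; P(next child type O) = 0.
  I^B i × I^A i: posterior weight 1/9; P(next child type O) = 1/4.
Weighted sum = 1/36.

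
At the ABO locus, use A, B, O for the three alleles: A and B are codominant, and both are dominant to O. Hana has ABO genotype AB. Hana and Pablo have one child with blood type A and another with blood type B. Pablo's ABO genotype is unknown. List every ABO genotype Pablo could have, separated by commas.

AB, AO, BO, OO

For each candidate genotype of Pablo, check whether crossing it with AB can produce every observed child phenotype.
  AA → possible child types {A, AB} ✗
  AB → possible child types {A, B, AB} ✓
  AO → possible child types {A, B, AB} ✓
  BB → possible child types {B, AB} ✗
  BO → possible child types {A, B, AB} ✓
  OO → possible child types {A, B} ✓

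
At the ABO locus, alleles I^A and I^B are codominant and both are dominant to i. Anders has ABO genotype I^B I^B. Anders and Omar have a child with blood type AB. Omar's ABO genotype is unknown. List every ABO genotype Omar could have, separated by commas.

For each candidate genotype of Omar, check whether crossing it with I^B I^B can produce every observed child phenotype.
  I^A I^A → possible child types {AB} ✓
  I^A I^B → possible child types {B, AB} ✓
  I^A i → possible child types {B, AB} ✓
  I^B I^B → possible child types {B} ✗
  I^B i → possible child types {B} ✗
  i i → possible child types {B} ✗

I^A I^A, I^A I^B, I^A i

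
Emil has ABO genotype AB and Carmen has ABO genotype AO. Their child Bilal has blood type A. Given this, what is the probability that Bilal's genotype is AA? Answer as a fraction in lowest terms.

Cross AB × AO → 1/4 AA, 1/4 AB, 1/4 AO, 1/4 BO.
Type-A genotypes among offspring: AA (1/4), AO (1/4); total 1/2.
P(AA | type A) = (1/4) / (1/2) = 1/2.

1/2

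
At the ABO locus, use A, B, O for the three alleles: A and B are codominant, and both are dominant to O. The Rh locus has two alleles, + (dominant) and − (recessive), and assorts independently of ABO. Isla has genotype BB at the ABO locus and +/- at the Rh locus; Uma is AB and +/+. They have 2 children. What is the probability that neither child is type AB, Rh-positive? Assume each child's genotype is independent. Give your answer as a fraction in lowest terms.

ABO cross BB × AB → 1/2 B, 1/2 AB.
Rh cross +/- × +/+ → 1 Rh+; so P(type AB, Rh-positive) = 1/2 × 1 = 1/2 per child.
P(not type AB, Rh-positive) = 1/2 for one child; (1/2)^2 = 1/4.

1/4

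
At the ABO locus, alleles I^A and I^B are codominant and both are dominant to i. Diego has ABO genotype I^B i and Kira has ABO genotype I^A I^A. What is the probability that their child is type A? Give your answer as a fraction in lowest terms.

1/2

ABO cross I^B i × I^A I^A → offspring phenotypes: 1/2 A, 1/2 AB.
So P(type A) = 1/2.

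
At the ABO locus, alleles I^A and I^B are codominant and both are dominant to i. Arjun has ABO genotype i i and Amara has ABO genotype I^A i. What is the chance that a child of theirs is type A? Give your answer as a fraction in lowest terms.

1/2

ABO cross i i × I^A i → offspring phenotypes: 1/2 O, 1/2 A.
So P(type A) = 1/2.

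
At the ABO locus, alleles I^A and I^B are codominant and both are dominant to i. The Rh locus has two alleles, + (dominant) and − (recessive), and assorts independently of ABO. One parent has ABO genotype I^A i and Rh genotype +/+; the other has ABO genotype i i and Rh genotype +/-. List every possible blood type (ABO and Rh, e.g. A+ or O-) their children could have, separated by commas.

Gametes from I^A i × i i give offspring ABO genotypes I^A i, i i, i.e. phenotypes O, A.
Rh cross +/+ × +/- → phenotypes Rh+.
Combining independently: O+, A+.

O+, A+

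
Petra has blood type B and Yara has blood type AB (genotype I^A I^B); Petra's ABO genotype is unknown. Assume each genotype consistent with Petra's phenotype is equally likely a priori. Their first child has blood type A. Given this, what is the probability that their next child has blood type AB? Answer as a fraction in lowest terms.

1/4

Possible genotypes: Petra ∈ {I^B I^B, I^B i}; Yara ∈ {I^A I^B}.
Weight each parental genotype pair by prior × P(type-A child):
  I^B i × I^A I^B: posterior weight 1; P(next child type AB) = 1/4.
Weighted sum = 1/4.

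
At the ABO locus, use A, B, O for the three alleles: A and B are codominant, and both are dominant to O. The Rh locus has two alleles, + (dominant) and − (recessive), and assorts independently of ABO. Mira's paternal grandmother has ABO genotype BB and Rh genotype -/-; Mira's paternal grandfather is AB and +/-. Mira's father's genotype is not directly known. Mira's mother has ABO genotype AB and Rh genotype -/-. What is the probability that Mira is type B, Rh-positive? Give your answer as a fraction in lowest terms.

Mira's father's ABO genotype from BB × AB: 1/2 AB, 1/2 BB.
Crossing each possibility with the mother AB and summing P(type B): 1/2·1/4 + 1/2·1/2 = 3/8.
Similarly for Rh via the father's Rh distribution: P(Rh+) = 1/4.
Independent loci: 3/8 × 1/4 = 3/32.

3/32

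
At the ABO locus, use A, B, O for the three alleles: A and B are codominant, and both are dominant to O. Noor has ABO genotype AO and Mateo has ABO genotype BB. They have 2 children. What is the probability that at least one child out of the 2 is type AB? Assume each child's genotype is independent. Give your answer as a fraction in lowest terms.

3/4

ABO cross AO × BB → 1/2 B, 1/2 AB.
So P(type AB) = 1/2 per child.
P(none) = (1/2)^2 = 1/4; P(at least one) = 1 − 1/4 = 3/4.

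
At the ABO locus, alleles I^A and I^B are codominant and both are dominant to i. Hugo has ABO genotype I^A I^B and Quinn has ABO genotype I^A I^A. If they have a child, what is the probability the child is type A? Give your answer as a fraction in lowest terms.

1/2

ABO cross I^A I^B × I^A I^A → offspring phenotypes: 1/2 A, 1/2 AB.
So P(type A) = 1/2.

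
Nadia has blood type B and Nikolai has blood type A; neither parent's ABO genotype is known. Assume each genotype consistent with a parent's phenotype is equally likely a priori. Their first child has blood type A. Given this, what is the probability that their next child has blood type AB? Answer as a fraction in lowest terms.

Possible genotypes: Nadia ∈ {I^B I^B, I^B i}; Nikolai ∈ {I^A I^A, I^A i}.
Weight each parental genotype pair by prior × P(type-A child):
  I^B i × I^A I^A: posterior weight 2/3; P(next child type AB) = 1/2.
  I^B i × I^A i: posterior weight 1/3; P(next child type AB) = 1/4.
Weighted sum = 5/12.

5/12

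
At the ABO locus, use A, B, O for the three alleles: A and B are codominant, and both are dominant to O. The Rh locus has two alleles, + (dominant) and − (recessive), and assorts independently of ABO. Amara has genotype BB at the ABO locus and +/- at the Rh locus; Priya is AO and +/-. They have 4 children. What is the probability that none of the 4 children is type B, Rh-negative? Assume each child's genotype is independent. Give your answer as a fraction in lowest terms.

ABO cross BB × AO → 1/2 B, 1/2 AB.
Rh cross +/- × +/- → 3/4 Rh+, 1/4 Rh-; so P(type B, Rh-negative) = 1/2 × 1/4 = 1/8 per child.
P(not type B, Rh-negative) = 7/8 for one child; (7/8)^4 = 2401/4096.

2401/4096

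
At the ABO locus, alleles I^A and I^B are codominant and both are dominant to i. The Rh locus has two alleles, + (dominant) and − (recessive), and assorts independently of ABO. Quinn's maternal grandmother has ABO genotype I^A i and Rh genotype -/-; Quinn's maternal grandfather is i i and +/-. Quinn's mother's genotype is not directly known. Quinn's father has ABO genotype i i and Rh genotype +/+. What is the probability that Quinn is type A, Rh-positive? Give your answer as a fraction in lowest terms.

1/4

Quinn's mother's ABO genotype from I^A i × i i: 1/2 I^A i, 1/2 i i.
Crossing each possibility with the father i i and summing P(type A): 1/2·1/2 + 1/2·0 = 1/4.
Similarly for Rh via the mother's Rh distribution: P(Rh+) = 1.
Independent loci: 1/4 × 1 = 1/4.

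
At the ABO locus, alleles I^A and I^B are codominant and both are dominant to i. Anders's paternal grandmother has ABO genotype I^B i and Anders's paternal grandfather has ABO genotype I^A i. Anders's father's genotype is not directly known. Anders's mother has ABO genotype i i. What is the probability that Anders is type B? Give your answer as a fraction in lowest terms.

Anders's father's ABO genotype from I^B i × I^A i: 1/4 I^A I^B, 1/4 I^A i, 1/4 I^B i, 1/4 i i.
Crossing each possibility with the mother i i and summing P(type B): 1/4·1/2 + 1/4·0 + 1/4·1/2 + 1/4·0 = 1/4.

1/4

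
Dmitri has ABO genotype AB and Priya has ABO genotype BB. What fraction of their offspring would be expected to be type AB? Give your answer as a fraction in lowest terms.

1/2

ABO cross AB × BB → offspring phenotypes: 1/2 B, 1/2 AB.
So P(type AB) = 1/2.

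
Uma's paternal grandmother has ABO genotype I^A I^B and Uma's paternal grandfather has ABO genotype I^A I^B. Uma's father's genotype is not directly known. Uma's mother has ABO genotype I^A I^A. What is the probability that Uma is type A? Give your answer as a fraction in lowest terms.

1/2

Uma's father's ABO genotype from I^A I^B × I^A I^B: 1/4 I^A I^A, 1/2 I^A I^B, 1/4 I^B I^B.
Crossing each possibility with the mother I^A I^A and summing P(type A): 1/4·1 + 1/2·1/2 + 1/4·0 = 1/2.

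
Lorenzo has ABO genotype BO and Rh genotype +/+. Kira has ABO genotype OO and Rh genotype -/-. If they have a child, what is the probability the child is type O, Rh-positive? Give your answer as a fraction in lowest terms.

ABO cross BO × OO → offspring phenotypes: 1/2 O, 1/2 B.
Rh cross +/+ × -/- → 1 Rh+.
Independent loci: P(type O, Rh-positive) = 1/2 × 1 = 1/2.

1/2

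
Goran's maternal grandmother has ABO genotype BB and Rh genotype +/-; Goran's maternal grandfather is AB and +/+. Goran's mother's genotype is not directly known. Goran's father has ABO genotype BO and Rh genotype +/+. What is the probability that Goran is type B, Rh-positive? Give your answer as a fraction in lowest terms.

Goran's mother's ABO genotype from BB × AB: 1/2 AB, 1/2 BB.
Crossing each possibility with the father BO and summing P(type B): 1/2·1/2 + 1/2·1 = 3/4.
Similarly for Rh via the mother's Rh distribution: P(Rh+) = 1.
Independent loci: 3/4 × 1 = 3/4.

3/4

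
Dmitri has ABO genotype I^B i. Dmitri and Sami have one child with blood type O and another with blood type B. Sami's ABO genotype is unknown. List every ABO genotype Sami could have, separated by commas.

I^A i, I^B i, i i

For each candidate genotype of Sami, check whether crossing it with I^B i can produce every observed child phenotype.
  I^A I^A → possible child types {A, AB} ✗
  I^A I^B → possible child types {A, B, AB} ✗
  I^A i → possible child types {O, A, B, AB} ✓
  I^B I^B → possible child types {B} ✗
  I^B i → possible child types {O, B} ✓
  i i → possible child types {O, B} ✓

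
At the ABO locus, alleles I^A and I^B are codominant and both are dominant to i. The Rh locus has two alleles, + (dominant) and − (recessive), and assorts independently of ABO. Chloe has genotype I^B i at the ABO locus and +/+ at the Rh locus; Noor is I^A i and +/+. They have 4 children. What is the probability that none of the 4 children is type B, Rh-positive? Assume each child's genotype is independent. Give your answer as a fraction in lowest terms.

81/256

ABO cross I^B i × I^A i → 1/4 O, 1/4 A, 1/4 B, 1/4 AB.
Rh cross +/+ × +/+ → 1 Rh+; so P(type B, Rh-positive) = 1/4 × 1 = 1/4 per child.
P(not type B, Rh-positive) = 3/4 for one child; (3/4)^4 = 81/256.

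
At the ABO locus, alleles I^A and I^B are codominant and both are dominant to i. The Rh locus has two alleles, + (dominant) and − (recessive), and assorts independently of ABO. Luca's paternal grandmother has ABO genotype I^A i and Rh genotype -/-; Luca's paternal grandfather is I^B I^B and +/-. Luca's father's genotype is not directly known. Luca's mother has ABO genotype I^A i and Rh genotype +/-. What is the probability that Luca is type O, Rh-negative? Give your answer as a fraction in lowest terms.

Luca's father's ABO genotype from I^A i × I^B I^B: 1/2 I^A I^B, 1/2 I^B i.
Crossing each possibility with the mother I^A i and summing P(type O): 1/2·0 + 1/2·1/4 = 1/8.
Similarly for Rh via the father's Rh distribution: P(Rh-) = 3/8.
Independent loci: 1/8 × 3/8 = 3/64.

3/64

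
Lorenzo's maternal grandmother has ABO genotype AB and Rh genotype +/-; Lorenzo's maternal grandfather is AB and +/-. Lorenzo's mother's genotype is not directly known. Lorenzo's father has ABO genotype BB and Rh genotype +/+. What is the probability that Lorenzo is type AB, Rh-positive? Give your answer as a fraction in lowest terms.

Lorenzo's mother's ABO genotype from AB × AB: 1/4 AA, 1/2 AB, 1/4 BB.
Crossing each possibility with the father BB and summing P(type AB): 1/4·1 + 1/2·1/2 + 1/4·0 = 1/2.
Similarly for Rh via the mother's Rh distribution: P(Rh+) = 1.
Independent loci: 1/2 × 1 = 1/2.

1/2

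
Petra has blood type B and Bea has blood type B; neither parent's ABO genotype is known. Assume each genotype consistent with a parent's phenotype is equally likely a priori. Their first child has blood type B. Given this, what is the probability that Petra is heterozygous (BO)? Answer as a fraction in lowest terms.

7/15

Possible genotypes: Petra ∈ {BB, BO}; Bea ∈ {BB, BO}.
Weight each parental genotype pair by prior × P(type-B child):
  BB × BB: posterior weight 4/15.
  BB × BO: posterior weight 4/15.
  BO × BB: posterior weight 4/15.
  BO × BO: posterior weight 1/5.
Sum the posterior weight over pairs where Petra is BO: 7/15.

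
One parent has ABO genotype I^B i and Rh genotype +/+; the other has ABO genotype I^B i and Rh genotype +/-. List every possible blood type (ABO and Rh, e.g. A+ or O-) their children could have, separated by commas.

Gametes from I^B i × I^B i give offspring ABO genotypes I^B I^B, I^B i, i i, i.e. phenotypes O, B.
Rh cross +/+ × +/- → phenotypes Rh+.
Combining independently: O+, B+.

O+, B+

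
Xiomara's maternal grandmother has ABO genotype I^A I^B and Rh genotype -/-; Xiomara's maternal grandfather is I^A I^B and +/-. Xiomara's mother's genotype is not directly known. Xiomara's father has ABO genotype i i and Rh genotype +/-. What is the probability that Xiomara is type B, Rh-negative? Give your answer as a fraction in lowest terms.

Xiomara's mother's ABO genotype from I^A I^B × I^A I^B: 1/4 I^A I^A, 1/2 I^A I^B, 1/4 I^B I^B.
Crossing each possibility with the father i i and summing P(type B): 1/4·0 + 1/2·1/2 + 1/4·1 = 1/2.
Similarly for Rh via the mother's Rh distribution: P(Rh-) = 3/8.
Independent loci: 1/2 × 3/8 = 3/16.

3/16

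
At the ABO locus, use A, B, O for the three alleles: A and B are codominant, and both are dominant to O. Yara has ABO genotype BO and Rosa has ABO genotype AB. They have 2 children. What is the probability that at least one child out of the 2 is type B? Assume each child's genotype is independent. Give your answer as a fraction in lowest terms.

ABO cross BO × AB → 1/4 A, 1/2 B, 1/4 AB.
So P(type B) = 1/2 per child.
P(none) = (1/2)^2 = 1/4; P(at least one) = 1 − 1/4 = 3/4.

3/4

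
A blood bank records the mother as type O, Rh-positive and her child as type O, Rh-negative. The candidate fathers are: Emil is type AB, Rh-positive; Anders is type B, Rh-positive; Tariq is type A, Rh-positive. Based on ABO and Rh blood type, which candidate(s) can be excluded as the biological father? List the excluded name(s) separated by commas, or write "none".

A candidate is excluded only if no genotype consistent with his phenotype could produce a type O, Rh-negative child with a type O, Rh-positive mother.
Emil (type AB, Rh+): no genotype consistent with that phenotype can produce a type-O Rh- child with a type-O mother.

Emil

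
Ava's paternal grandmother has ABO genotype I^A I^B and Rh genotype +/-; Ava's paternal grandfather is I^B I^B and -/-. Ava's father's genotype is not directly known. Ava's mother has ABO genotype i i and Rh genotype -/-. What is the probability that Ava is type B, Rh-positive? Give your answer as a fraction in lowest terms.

Ava's father's ABO genotype from I^A I^B × I^B I^B: 1/2 I^A I^B, 1/2 I^B I^B.
Crossing each possibility with the mother i i and summing P(type B): 1/2·1/2 + 1/2·1 = 3/4.
Similarly for Rh via the father's Rh distribution: P(Rh+) = 1/4.
Independent loci: 3/4 × 1/4 = 3/16.

3/16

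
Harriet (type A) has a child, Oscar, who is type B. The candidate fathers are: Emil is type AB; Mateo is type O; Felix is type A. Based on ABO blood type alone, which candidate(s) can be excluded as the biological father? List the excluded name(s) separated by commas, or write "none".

A candidate is excluded only if no genotype consistent with his phenotype could produce a type B child with a type A mother.
Mateo (type O): no genotype consistent with that phenotype can produce a type-B child with a type-A mother.
Felix (type A): no genotype consistent with that phenotype can produce a type-B child with a type-A mother.

Mateo, Felix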